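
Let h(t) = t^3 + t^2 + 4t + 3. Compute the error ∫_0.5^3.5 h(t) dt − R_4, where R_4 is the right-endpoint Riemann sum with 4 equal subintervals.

-27

Exact integral: ∫_0.5^3.5 h(t) dt = 84.75.
R_4 = 111.75.
Error = 84.75 − 111.75 = -27.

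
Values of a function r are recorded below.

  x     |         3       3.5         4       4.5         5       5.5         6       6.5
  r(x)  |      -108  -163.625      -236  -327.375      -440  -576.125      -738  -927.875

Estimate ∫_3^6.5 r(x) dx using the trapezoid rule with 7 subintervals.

Δx = 0.5.
T_7 = (0.5/2)·[(-108) + 2·(-163.625) + 2·(-236) + 2·(-327.375) + 2·(-440) + 2·(-576.125) + 2·(-738) + (-927.875)] = -1499.53125.

-1499.53125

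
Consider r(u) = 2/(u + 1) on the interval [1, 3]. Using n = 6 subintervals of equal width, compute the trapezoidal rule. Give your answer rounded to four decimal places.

Δu = (3 − 1)/6 = 1/3.
r(1) = 1, r(4/3) = 6/7, r(5/3) = 0.75, r(2) = 2/3, r(7/3) = 0.6, r(8/3) = 6/11, r(3) = 0.5.
T_6 = (Δu/2)·[r(u_0) + 2r(u_1) + ... + 2r(u_{5}) + r(u_6)].
Sum ≈ 1.3898.

1.3898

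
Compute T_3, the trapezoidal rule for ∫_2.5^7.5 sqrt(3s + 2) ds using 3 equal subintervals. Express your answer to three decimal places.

20.400

Δs = (7.5 − 2.5)/3 = 5/3.
f(2.5) ≈ 3.082, f(25/6) ≈ 3.808, f(35/6) ≈ 4.416, f(7.5) ≈ 4.950.
T_3 = (Δs/2)·[f(s_0) + 2f(s_1) + 2f(s_2) + f(s_3)].
Sum ≈ 20.400.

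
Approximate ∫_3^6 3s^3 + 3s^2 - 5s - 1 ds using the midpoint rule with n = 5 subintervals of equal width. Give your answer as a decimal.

1025.835

Δs = (6 − 3)/5 = 0.6.
Midpoints: 3.3, 3.9, 4.5, 5.1, 5.7.
f(3.3) = 122.981, f(3.9) = 203.087, f(4.5) = 310.625, f(5.1) = 449.483, f(5.7) = 623.549.
Sum = Δs · [f(3.3) + f(3.9) + f(4.5) + f(5.1) + f(5.7)].
Sum = 1025.835.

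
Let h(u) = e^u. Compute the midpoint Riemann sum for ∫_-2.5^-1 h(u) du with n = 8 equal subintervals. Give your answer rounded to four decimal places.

Δu = (-1 − (-2.5))/8 = 0.1875.
Midpoints: -2.40625, -2.21875, -2.03125, -1.84375, -1.65625, -1.46875, -1.28125, -1.09375.
h(-2.40625) ≈ 0.0902, h(-2.21875) ≈ 0.1087, h(-2.03125) ≈ 0.1312, h(-1.84375) ≈ 0.1582, h(-1.65625) ≈ 0.1909, h(-1.46875) ≈ 0.2302, h(-1.28125) ≈ 0.2777, h(-1.09375) ≈ 0.3350.
Sum = Δu · [h(-2.40625) + h(-2.21875) + h(-2.03125) + ...].
Sum ≈ 0.2854.

0.2854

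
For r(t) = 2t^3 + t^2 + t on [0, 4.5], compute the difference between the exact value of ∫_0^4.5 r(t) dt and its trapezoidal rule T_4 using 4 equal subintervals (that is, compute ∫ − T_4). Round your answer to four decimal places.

Exact integral: ∫_0^4.5 r(t) dt = 245.53125.
T_4 ≈ 259.294922.
Error ≈ 245.53125 − 259.294922 ≈ -13.7637.

-13.7637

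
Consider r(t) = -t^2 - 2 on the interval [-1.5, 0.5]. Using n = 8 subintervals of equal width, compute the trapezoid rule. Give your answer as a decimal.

-5.1875

Δt = (0.5 − (-1.5))/8 = 0.25.
r(-1.5) = -4.25, r(-1.25) = -3.5625, r(-1) = -3, r(-0.75) = -2.5625, r(-0.5) = -2.25, r(-0.25) = -2.0625, r(0) = -2, r(0.25) = -2.0625, r(0.5) = -2.25.
T_8 = (Δt/2)·[r(t_0) + 2r(t_1) + ... + 2r(t_{7}) + r(t_8)].
Sum = -5.1875.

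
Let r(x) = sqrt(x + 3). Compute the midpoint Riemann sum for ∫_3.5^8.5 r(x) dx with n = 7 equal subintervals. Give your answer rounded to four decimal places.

Δx = (8.5 − 3.5)/7 = 5/7.
Midpoints: 27/7, 32/7, 37/7, 6, 47/7, 52/7, 57/7.
r(27/7) ≈ 2.6186, r(32/7) ≈ 2.7516, r(37/7) ≈ 2.8785, r(6) ≈ 3.0000, r(47/7) ≈ 3.1168, r(52/7) ≈ 3.2293, r(57/7) ≈ 3.3381.
Sum = Δx · [r(27/7) + r(32/7) + r(37/7) + ...].
Sum ≈ 14.9521.

14.9521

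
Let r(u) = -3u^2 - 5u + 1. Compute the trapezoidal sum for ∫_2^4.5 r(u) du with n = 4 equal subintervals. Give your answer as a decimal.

-121.73828125

Δu = (4.5 − 2)/4 = 0.625.
r(2) = -21, r(2.625) = -32.796875, r(3.25) = -46.9375, r(3.875) = -63.421875, r(4.5) = -82.25.
T_4 = (Δu/2)·[r(u_0) + 2r(u_1) + 2r(u_2) + 2r(u_3) + r(u_4)].
Sum = -121.73828125.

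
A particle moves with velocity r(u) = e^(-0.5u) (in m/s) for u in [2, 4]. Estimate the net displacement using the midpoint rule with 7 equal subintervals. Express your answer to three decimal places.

Δu = (4 − 2)/7 = 2/7.
Midpoints: 15/7, 17/7, 19/7, 3, 23/7, 25/7, 27/7.
r(15/7) ≈ 0.343, r(17/7) ≈ 0.297, r(19/7) ≈ 0.257, r(3) ≈ 0.223, r(23/7) ≈ 0.193, r(25/7) ≈ 0.168, r(27/7) ≈ 0.145.
Sum = Δu · [r(15/7) + r(17/7) + r(19/7) + ...].
Sum ≈ 0.465.

0.465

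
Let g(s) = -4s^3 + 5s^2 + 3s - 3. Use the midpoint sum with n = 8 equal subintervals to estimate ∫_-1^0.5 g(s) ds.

Δs = (0.5 − (-1))/8 = 0.1875.
Midpoints: -0.90625, -0.71875, -0.53125, -0.34375, -0.15625, 0.03125, 0.21875, 0.40625.
g(-0.90625) = 11181/8192, g(-0.71875) = -8913/8192, g(-0.53125) = -21159/8192, g(-0.34375) = -26853/8192, g(-0.15625) = -27291/8192, g(0.03125) = -23769/8192, g(0.21875) = -17583/8192, g(0.40625) = -10029/8192.
Sum = Δs · [g(-0.90625) + g(-0.71875) + g(-0.53125) + ...].
Sum = -2.84765625.

-2.84765625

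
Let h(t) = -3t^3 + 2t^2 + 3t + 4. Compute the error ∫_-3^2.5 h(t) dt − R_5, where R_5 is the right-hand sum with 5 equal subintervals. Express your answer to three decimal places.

59.567

Exact integral: ∫_-3^2.5 h(t) dt ≈ 77.74479.
R_5 = 18.1775.
Error ≈ 77.74479 − 18.1775 ≈ 59.567.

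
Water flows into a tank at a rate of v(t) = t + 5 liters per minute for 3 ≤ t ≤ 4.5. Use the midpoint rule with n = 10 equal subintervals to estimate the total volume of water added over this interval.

Δt = (4.5 − 3)/10 = 0.15.
Midpoints: 3.075, 3.225, 3.375, 3.525, 3.675, 3.825, 3.975, 4.125, 4.275, 4.425.
v(3.075) = 8.075, v(3.225) = 8.225, v(3.375) = 8.375, v(3.525) = 8.525, v(3.675) = 8.675, v(3.825) = 8.825, v(3.975) = 8.975, v(4.125) = 9.125, v(4.275) = 9.275, v(4.425) = 9.425.
Sum = Δt · [v(3.075) + v(3.225) + v(3.375) + ...].
Sum = 13.125.

13.125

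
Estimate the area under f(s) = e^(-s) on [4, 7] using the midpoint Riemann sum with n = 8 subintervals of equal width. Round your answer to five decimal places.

0.01730

Δs = (7 − 4)/8 = 0.375.
Midpoints: 4.1875, 4.5625, 4.9375, 5.3125, 5.6875, 6.0625, 6.4375, 6.8125.
f(4.1875) ≈ 0.01518, f(4.5625) ≈ 0.01044, f(4.9375) ≈ 0.00717, f(5.3125) ≈ 0.00493, f(5.6875) ≈ 0.00339, f(6.0625) ≈ 0.00233, f(6.4375) ≈ 0.00160, f(6.8125) ≈ 0.00110.
Sum = Δs · [f(4.1875) + f(4.5625) + f(4.9375) + ...].
Sum ≈ 0.01730.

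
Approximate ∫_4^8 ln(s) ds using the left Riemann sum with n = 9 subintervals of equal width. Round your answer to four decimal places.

6.9343

Δs = (8 − 4)/9 = 4/9.
Left endpoints: 4, 40/9, 44/9, 16/3, 52/9, 56/9, 20/3, 64/9, 68/9.
f(4) ≈ 1.3863, f(40/9) ≈ 1.4917, f(44/9) ≈ 1.5870, f(16/3) ≈ 1.6740, f(52/9) ≈ 1.7540, f(56/9) ≈ 1.8281, f(20/3) ≈ 1.8971, f(64/9) ≈ 1.9617, f(68/9) ≈ 2.0223.
Sum = Δs · [f(4) + f(40/9) + f(44/9) + ...].
Sum ≈ 6.9343.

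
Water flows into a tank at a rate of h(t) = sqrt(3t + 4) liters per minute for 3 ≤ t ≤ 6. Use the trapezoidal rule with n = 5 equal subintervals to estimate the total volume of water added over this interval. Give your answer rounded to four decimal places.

Δt = (6 − 3)/5 = 0.6.
h(3) ≈ 3.6056, h(3.6) ≈ 3.8471, h(4.2) ≈ 4.0743, h(4.8) ≈ 4.2895, h(5.4) ≈ 4.4944, h(6) ≈ 4.6904.
T_5 = (Δt/2)·[h(t_0) + 2h(t_1) + ... + 2h(t_{4}) + h(t_5)].
Sum ≈ 12.5120.

12.5120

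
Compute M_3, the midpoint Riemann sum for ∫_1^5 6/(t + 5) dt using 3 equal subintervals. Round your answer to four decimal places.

Δt = (5 − 1)/3 = 4/3.
Midpoints: 5/3, 3, 13/3.
f(5/3) = 0.9, f(3) = 0.75, f(13/3) = 9/14.
Sum = Δt · [f(5/3) + f(3) + f(13/3)].
Sum ≈ 3.0571.

3.0571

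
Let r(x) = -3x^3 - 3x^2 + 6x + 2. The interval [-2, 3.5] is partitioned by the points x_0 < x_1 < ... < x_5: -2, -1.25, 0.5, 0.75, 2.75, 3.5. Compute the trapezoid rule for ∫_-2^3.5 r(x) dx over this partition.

-141.73046875

Subinterval widths: 0.75, 1.75, 0.25, 2, 0.75.
r(-2) = 2, r(-1.25) = -4.328125, r(0.5) = 3.875, r(0.75) = 3.546875, r(2.75) = -66.578125, r(3.5) = -142.375.
On each subinterval the trapezoid contributes (Δx_i/2)·[r(x_{i-1}) + r(x_i)].
Sum = -141.73046875.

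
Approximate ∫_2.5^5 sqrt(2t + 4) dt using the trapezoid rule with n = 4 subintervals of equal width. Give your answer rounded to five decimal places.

Δt = (5 − 2.5)/4 = 0.625.
f(2.5) ≈ 3.00000, f(3.125) ≈ 3.20156, f(3.75) ≈ 3.39116, f(4.375) ≈ 3.57071, f(5) ≈ 3.74166.
T_4 = (Δt/2)·[f(t_0) + 2f(t_1) + 2f(t_2) + 2f(t_3) + f(t_4)].
Sum ≈ 8.45892.

8.45892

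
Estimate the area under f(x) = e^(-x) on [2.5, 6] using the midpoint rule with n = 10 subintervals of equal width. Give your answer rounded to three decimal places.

Δx = (6 − 2.5)/10 = 0.35.
Midpoints: 2.675, 3.025, 3.375, 3.725, 4.075, 4.425, 4.775, 5.125, 5.475, 5.825.
f(2.675) ≈ 0.069, f(3.025) ≈ 0.049, f(3.375) ≈ 0.034, f(3.725) ≈ 0.024, f(4.075) ≈ 0.017, f(4.425) ≈ 0.012, f(4.775) ≈ 0.008, f(5.125) ≈ 0.006, f(5.475) ≈ 0.004, f(5.825) ≈ 0.003.
Sum = Δx · [f(2.675) + f(3.025) + f(3.375) + ...].
Sum ≈ 0.079.

0.079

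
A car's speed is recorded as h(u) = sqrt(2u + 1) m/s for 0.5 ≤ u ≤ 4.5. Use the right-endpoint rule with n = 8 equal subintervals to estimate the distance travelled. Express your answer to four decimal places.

Δu = (4.5 − 0.5)/8 = 0.5.
Right endpoints: 1, 1.5, 2, 2.5, 3, 3.5, 4, 4.5.
h(1) ≈ 1.7321, h(1.5) ≈ 2.0000, h(2) ≈ 2.2361, h(2.5) ≈ 2.4495, h(3) ≈ 2.6458, h(3.5) ≈ 2.8284, h(4) ≈ 3.0000, h(4.5) ≈ 3.1623.
Sum = Δu · [h(1) + h(1.5) + h(2) + ...].
Sum ≈ 10.0270.

10.0270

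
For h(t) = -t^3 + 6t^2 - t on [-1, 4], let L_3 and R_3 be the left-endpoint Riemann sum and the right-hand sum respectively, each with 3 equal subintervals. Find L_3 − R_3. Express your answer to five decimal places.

L_3 ≈ 45.5555556.
R_3 ≈ 78.8888889.
L_3 − R_3 ≈ -33.33333.

-33.33333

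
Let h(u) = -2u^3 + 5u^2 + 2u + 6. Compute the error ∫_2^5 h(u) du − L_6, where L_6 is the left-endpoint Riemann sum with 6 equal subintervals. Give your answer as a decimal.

Exact integral: ∫_2^5 h(u) du = -70.5.
L_6 = -41.75.
Error = -70.5 − (-41.75) = -28.75.

-28.75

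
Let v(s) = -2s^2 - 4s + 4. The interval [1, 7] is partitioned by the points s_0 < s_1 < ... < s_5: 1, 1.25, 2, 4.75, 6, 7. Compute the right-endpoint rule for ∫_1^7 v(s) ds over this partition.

Subinterval widths: 0.25, 0.75, 2.75, 1.25, 1.
Right endpoints: 1.25, 2, 4.75, 6, 7.
v(1.25) = -4.125, v(2) = -12, v(4.75) = -60.125, v(6) = -92, v(7) = -122.
Sum = Σ Δs_i · v(s_i).
Sum = -412.375.

-412.375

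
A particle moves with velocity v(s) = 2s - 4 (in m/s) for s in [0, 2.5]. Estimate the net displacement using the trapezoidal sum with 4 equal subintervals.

Δs = (2.5 − 0)/4 = 0.625.
v(0) = -4, v(0.625) = -2.75, v(1.25) = -1.5, v(1.875) = -0.25, v(2.5) = 1.
T_4 = (Δs/2)·[v(s_0) + 2v(s_1) + 2v(s_2) + 2v(s_3) + v(s_4)].
Sum = -3.75.

-3.75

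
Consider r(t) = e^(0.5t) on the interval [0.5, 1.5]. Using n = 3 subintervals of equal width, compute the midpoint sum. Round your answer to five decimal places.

Δt = (1.5 − 0.5)/3 = 1/3.
Midpoints: 2/3, 1, 4/3.
r(2/3) ≈ 1.39561, r(1) ≈ 1.64872, r(4/3) ≈ 1.94773.
Sum = Δt · [r(2/3) + r(1) + r(4/3)].
Sum ≈ 1.66402.

1.66402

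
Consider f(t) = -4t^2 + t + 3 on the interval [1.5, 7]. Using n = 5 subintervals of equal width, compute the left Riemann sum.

-317.57

Δt = (7 − 1.5)/5 = 1.1.
Left endpoints: 1.5, 2.6, 3.7, 4.8, 5.9.
f(1.5) = -4.5, f(2.6) = -21.44, f(3.7) = -48.06, f(4.8) = -84.36, f(5.9) = -130.34.
Sum = Δt · [f(1.5) + f(2.6) + f(3.7) + f(4.8) + f(5.9)].
Sum = -317.57.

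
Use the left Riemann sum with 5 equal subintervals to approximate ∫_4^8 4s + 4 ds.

105.6

Δs = (8 − 4)/5 = 0.8.
Left endpoints: 4, 4.8, 5.6, 6.4, 7.2.
f(4) = 20, f(4.8) = 23.2, f(5.6) = 26.4, f(6.4) = 29.6, f(7.2) = 32.8.
Sum = Δs · [f(4) + f(4.8) + f(5.6) + f(6.4) + f(7.2)].
Sum = 105.6.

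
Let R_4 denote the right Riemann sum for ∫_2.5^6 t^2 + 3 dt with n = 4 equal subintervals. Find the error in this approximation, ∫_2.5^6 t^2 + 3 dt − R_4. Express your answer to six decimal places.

Exact integral: ∫_2.5^6 f(t) dt ≈ 77.29166667.
R_4 = 90.75390625.
Error ≈ 77.29166667 − 90.75390625 ≈ -13.462240.

-13.462240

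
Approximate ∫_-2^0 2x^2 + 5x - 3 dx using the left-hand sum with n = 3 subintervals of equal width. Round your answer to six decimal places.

-11.037037

Δx = (0 − (-2))/3 = 2/3.
Left endpoints: -2, -4/3, -2/3.
f(-2) = -5, f(-4/3) = -55/9, f(-2/3) = -49/9.
Sum = Δx · [f(-2) + f(-4/3) + f(-2/3)].
Sum ≈ -11.037037.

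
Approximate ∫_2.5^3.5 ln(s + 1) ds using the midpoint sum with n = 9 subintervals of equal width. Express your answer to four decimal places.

1.3837

Δs = (3.5 − 2.5)/9 = 1/9.
Midpoints: 23/9, 8/3, 25/9, 26/9, 3, 28/9, 29/9, 10/3, 31/9.
f(23/9) ≈ 1.2685, f(8/3) ≈ 1.2993, f(25/9) ≈ 1.3291, f(26/9) ≈ 1.3581, f(3) ≈ 1.3863, f(28/9) ≈ 1.4137, f(29/9) ≈ 1.4404, f(10/3) ≈ 1.4663, f(31/9) ≈ 1.4917.
Sum = Δs · [f(23/9) + f(8/3) + f(25/9) + ...].
Sum ≈ 1.3837.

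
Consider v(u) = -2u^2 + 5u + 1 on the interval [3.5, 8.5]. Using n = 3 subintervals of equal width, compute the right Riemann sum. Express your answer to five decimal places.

Δu = (8.5 − 3.5)/3 = 5/3.
Right endpoints: 31/6, 41/6, 8.5.
v(31/6) = -239/9, v(41/6) = -524/9, v(8.5) = -101.
Sum = Δu · [v(31/6) + v(41/6) + v(8.5)].
Sum ≈ -309.62963.

-309.62963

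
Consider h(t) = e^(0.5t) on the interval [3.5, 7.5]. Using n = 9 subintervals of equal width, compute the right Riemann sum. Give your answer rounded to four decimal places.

Δt = (7.5 − 3.5)/9 = 4/9.
Right endpoints: 71/18, 79/18, 29/6, 95/18, 103/18, 37/6, 119/18, 127/18, 7.5.
h(71/18) ≈ 7.1866, h(79/18) ≈ 8.9750, h(29/6) ≈ 11.2084, h(95/18) ≈ 13.9976, h(103/18) ≈ 17.4809, h(37/6) ≈ 21.8311, h(119/18) ≈ 27.2637, h(127/18) ≈ 34.0482, h(7.5) ≈ 42.5211.
Sum = Δt · [h(71/18) + h(79/18) + h(29/6) + ...].
Sum ≈ 82.0056.

82.0056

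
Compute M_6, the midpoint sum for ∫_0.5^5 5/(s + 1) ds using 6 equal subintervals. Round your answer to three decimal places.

Δs = (5 − 0.5)/6 = 0.75.
Midpoints: 0.875, 1.625, 2.375, 3.125, 3.875, 4.625.
f(0.875) = 8/3, f(1.625) = 40/21, f(2.375) = 40/27, f(3.125) = 40/33, f(3.875) = 40/39, f(4.625) = 8/9.
Sum = Δs · [f(0.875) + f(1.625) + f(2.375) + ...].
Sum ≈ 6.885.

6.885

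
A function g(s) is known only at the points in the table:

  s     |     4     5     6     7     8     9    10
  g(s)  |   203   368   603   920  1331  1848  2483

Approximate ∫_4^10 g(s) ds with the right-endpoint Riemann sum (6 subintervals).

7553

Δs = 1.
Sum = 1·[368 + 603 + 920 + 1331 + 1848 + 2483] = 7553.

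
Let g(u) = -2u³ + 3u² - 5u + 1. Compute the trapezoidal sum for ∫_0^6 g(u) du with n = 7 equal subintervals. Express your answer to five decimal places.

Δu = (6 − 0)/7 = 6/7.
g(0) = 1, g(6/7) = -803/343, g(12/7) = -3029/343, g(18/7) = -8927/343, g(24/7) = -21089/343, g(30/7) = -42107/343, g(36/7) = -74573/343, g(6) = -353.
T_7 = (Δu/2)·[g(u_0) + 2g(u_1) + ... + 2g(u_{6}) + g(u_7)].
Sum ≈ -527.02041.

-527.02041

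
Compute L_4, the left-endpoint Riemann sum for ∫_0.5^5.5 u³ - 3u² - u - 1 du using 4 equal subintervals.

Δu = (5.5 − 0.5)/4 = 1.25.
Left endpoints: 0.5, 1.75, 3, 4.25.
f(0.5) = -2.125, f(1.75) = -6.578125, f(3) = -4, f(4.25) = 17.328125.
Sum = Δu · [f(0.5) + f(1.75) + f(3) + f(4.25)].
Sum = 5.78125.

5.78125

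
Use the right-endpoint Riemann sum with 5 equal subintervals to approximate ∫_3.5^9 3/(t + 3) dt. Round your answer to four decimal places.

Δt = (9 − 3.5)/5 = 1.1.
Right endpoints: 4.6, 5.7, 6.8, 7.9, 9.
f(4.6) = 15/38, f(5.7) = 10/29, f(6.8) = 15/49, f(7.9) = 30/109, f(9) = 0.25.
Sum = Δt · [f(4.6) + f(5.7) + f(6.8) + f(7.9) + f(9)].
Sum ≈ 1.7280.

1.7280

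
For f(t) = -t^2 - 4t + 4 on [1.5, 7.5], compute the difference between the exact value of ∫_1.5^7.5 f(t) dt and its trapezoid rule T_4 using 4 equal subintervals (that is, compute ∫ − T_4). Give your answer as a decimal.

2.25

Exact integral: ∫_1.5^7.5 f(t) dt = -223.5.
T_4 = -225.75.
Error = -223.5 − (-225.75) = 2.25.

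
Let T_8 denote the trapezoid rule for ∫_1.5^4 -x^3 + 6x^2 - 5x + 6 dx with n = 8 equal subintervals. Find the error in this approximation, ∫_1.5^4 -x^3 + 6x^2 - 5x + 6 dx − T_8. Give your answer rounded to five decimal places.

0.09155

Exact integral: ∫_1.5^4 f(x) dx = 39.140625.
T_8 ≈ 39.0490723.
Error ≈ 39.140625 − 39.0490723 ≈ 0.09155.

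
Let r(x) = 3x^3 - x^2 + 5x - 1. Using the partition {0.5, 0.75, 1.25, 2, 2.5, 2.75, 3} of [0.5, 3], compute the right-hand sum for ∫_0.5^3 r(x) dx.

Subinterval widths: 0.25, 0.5, 0.75, 0.5, 0.25, 0.25.
Right endpoints: 0.75, 1.25, 2, 2.5, 2.75, 3.
r(0.75) = 3.453125, r(1.25) = 9.546875, r(2) = 29, r(2.5) = 52.125, r(2.75) = 67.578125, r(3) = 86.
Sum = Σ Δx_i · r(x_i).
Sum = 91.84375.

91.84375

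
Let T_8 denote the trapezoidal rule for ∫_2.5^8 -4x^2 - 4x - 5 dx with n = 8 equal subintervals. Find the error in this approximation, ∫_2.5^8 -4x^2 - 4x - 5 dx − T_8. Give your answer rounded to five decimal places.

Exact integral: ∫_2.5^8 f(x) dx ≈ -804.8333333.
T_8 = -806.56640625.
Error ≈ -804.8333333 − (-806.56640625) ≈ 1.73307.

1.73307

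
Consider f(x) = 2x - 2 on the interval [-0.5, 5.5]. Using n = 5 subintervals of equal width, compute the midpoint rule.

Δx = (5.5 − (-0.5))/5 = 1.2.
Midpoints: 0.1, 1.3, 2.5, 3.7, 4.9.
f(0.1) = -1.8, f(1.3) = 0.6, f(2.5) = 3, f(3.7) = 5.4, f(4.9) = 7.8.
Sum = Δx · [f(0.1) + f(1.3) + f(2.5) + f(3.7) + f(4.9)].
Sum = 18.

18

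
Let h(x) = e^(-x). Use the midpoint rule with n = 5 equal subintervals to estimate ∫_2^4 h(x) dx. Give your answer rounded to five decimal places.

Δx = (4 − 2)/5 = 0.4.
Midpoints: 2.2, 2.6, 3, 3.4, 3.8.
h(2.2) ≈ 0.11080, h(2.6) ≈ 0.07427, h(3) ≈ 0.04979, h(3.4) ≈ 0.03337, h(3.8) ≈ 0.02237.
Sum = Δx · [h(2.2) + h(2.6) + h(3) + h(3.4) + h(3.8)].
Sum ≈ 0.11624.

0.11624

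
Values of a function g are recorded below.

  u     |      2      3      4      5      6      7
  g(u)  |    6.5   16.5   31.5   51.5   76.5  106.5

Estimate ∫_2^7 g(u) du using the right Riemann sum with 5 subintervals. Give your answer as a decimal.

Δu = 1.
Sum = 1·[16.5 + 31.5 + 51.5 + 76.5 + 106.5] = 282.5.

282.5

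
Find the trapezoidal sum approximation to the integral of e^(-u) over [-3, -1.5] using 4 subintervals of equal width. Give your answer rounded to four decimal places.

15.7863

Δu = (-1.5 − (-3))/4 = 0.375.
f(-3) ≈ 20.0855, f(-2.625) ≈ 13.8046, f(-2.25) ≈ 9.4877, f(-1.875) ≈ 6.5208, f(-1.5) ≈ 4.4817.
T_4 = (Δu/2)·[f(u_0) + 2f(u_1) + 2f(u_2) + 2f(u_3) + f(u_4)].
Sum ≈ 15.7863.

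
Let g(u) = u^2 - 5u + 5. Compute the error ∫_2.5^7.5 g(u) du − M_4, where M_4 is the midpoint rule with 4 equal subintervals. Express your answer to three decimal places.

Exact integral: ∫_2.5^7.5 g(u) du ≈ 35.41667.
M_4 = 34.765625.
Error ≈ 35.41667 − 34.765625 ≈ 0.651.

0.651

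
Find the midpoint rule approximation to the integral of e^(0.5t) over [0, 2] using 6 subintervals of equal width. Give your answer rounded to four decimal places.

Δt = (2 − 0)/6 = 1/3.
Midpoints: 1/6, 0.5, 5/6, 7/6, 1.5, 11/6.
f(1/6) ≈ 1.0869, f(0.5) ≈ 1.2840, f(5/6) ≈ 1.5169, f(7/6) ≈ 1.7920, f(1.5) ≈ 2.1170, f(11/6) ≈ 2.5009.
Sum = Δt · [f(1/6) + f(0.5) + f(5/6) + ...].
Sum ≈ 3.4326.

3.4326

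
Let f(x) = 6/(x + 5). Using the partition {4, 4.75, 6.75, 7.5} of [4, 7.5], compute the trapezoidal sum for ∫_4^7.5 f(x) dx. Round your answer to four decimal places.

1.9783

Subinterval widths: 0.75, 2, 0.75.
f(4) = 2/3, f(4.75) = 8/13, f(6.75) = 24/47, f(7.5) = 0.48.
On each subinterval the trapezoid contributes (Δx_i/2)·[f(x_{i-1}) + f(x_i)].
Sum ≈ 1.9783.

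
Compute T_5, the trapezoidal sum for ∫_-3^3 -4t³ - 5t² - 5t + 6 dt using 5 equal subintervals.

Δt = (3 − (-3))/5 = 1.2.
f(-3) = 84, f(-1.8) = 22.128, f(-0.6) = 8.064, f(0.6) = 0.336, f(1.8) = -42.528, f(3) = -162.
T_5 = (Δt/2)·[f(t_0) + 2f(t_1) + ... + 2f(t_{4}) + f(t_5)].
Sum = -61.2.

-61.2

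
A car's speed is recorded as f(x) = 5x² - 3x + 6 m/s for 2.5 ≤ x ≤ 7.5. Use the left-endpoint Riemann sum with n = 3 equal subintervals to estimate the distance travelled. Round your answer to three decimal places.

447.824

Δx = (7.5 − 2.5)/3 = 5/3.
Left endpoints: 2.5, 25/6, 35/6.
f(2.5) = 29.75, f(25/6) = 2891/36, f(35/6) = 5711/36.
Sum = Δx · [f(2.5) + f(25/6) + f(35/6)].
Sum ≈ 447.824.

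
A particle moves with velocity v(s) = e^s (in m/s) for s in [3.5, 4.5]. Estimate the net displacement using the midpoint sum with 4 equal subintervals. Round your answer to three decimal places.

56.754

Δs = (4.5 − 3.5)/4 = 0.25.
Midpoints: 3.625, 3.875, 4.125, 4.375.
v(3.625) ≈ 37.525, v(3.875) ≈ 48.183, v(4.125) ≈ 61.868, v(4.375) ≈ 79.440.
Sum = Δs · [v(3.625) + v(3.875) + v(4.125) + v(4.375)].
Sum ≈ 56.754.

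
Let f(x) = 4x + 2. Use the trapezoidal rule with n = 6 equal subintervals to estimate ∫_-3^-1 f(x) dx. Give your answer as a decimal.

Δx = (-1 − (-3))/6 = 1/3.
f(-3) = -10, f(-8/3) = -26/3, f(-7/3) = -22/3, f(-2) = -6, f(-5/3) = -14/3, f(-4/3) = -10/3, f(-1) = -2.
T_6 = (Δx/2)·[f(x_0) + 2f(x_1) + ... + 2f(x_{5}) + f(x_6)].
Sum = -12.

-12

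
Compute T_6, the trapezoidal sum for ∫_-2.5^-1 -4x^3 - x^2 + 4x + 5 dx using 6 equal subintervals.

30.5

Δx = (-1 − (-2.5))/6 = 0.25.
f(-2.5) = 51.25, f(-2.25) = 36.5, f(-2) = 25, f(-1.75) = 16.375, f(-1.5) = 10.25, f(-1.25) = 6.25, f(-1) = 4.
T_6 = (Δx/2)·[f(x_0) + 2f(x_1) + ... + 2f(x_{5}) + f(x_6)].
Sum = 30.5.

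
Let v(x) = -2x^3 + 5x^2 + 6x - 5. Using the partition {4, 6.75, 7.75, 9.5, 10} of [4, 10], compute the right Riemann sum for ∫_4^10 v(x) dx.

-4399.1796875

Subinterval widths: 2.75, 1, 1.75, 0.5.
Right endpoints: 6.75, 7.75, 9.5, 10.
v(6.75) = -351.78125, v(7.75) = -589.15625, v(9.5) = -1211.5, v(10) = -1445.
Sum = Σ Δx_i · v(x_i).
Sum = -4399.1796875.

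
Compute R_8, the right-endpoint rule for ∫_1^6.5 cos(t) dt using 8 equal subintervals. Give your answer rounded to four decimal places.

Δt = (6.5 − 1)/8 = 0.6875.
Right endpoints: 1.6875, 2.375, 3.0625, 3.75, 4.4375, 5.125, 5.8125, 6.5.
f(1.6875) ≈ -0.1164, f(2.375) ≈ -0.7203, f(3.0625) ≈ -0.9969, f(3.75) ≈ -0.8206, f(4.4375) ≈ -0.2714, f(5.125) ≈ 0.4010, f(5.8125) ≈ 0.8913, f(6.5) ≈ 0.9766.
Sum = Δt · [f(1.6875) + f(2.375) + f(3.0625) + ...].
Sum ≈ -0.4515.

-0.4515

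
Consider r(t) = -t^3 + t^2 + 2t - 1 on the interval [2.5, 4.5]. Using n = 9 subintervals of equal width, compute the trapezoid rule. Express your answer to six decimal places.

Δt = (4.5 − 2.5)/9 = 2/9.
r(2.5) = -5.375, r(49/18) = -48511/5832, r(53/18) = -69803/5832, r(19/6) = -3541/216, r(61/18) = -126307/5832, r(65/18) = -162287/5832, r(23/6) = -7553/216, r(73/18) = -251623/5832, r(77/18) = -305747/5832, r(4.5) = -62.875.
T_9 = (Δt/2)·[r(t_0) + 2r(t_1) + ... + 2r(t_{8}) + r(t_9)].
Sum ≈ -55.739712.

-55.739712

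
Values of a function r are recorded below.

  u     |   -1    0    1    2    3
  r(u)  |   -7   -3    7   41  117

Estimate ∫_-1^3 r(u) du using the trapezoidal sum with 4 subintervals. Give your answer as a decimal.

100

Δu = 1.
T_4 = (1/2)·[(-7) + 2·(-3) + 2·7 + 2·41 + 117] = 100.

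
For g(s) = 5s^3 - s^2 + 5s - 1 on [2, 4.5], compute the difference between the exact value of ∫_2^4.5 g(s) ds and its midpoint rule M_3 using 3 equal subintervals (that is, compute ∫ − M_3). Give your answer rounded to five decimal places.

6.90828

Exact integral: ∫_2^4.5 g(s) ds ≈ 502.9947917.
M_3 ≈ 496.0865162.
Error ≈ 502.9947917 − 496.0865162 ≈ 6.90828.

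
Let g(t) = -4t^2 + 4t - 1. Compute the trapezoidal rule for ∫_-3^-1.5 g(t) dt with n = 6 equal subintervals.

Δt = (-1.5 − (-3))/6 = 0.25.
g(-3) = -49, g(-2.75) = -42.25, g(-2.5) = -36, g(-2.25) = -30.25, g(-2) = -25, g(-1.75) = -20.25, g(-1.5) = -16.
T_6 = (Δt/2)·[g(t_0) + 2g(t_1) + ... + 2g(t_{5}) + g(t_6)].
Sum = -46.5625.

-46.5625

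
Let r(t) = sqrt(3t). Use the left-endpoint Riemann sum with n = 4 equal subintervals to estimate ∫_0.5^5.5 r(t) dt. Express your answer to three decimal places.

Δt = (5.5 − 0.5)/4 = 1.25.
Left endpoints: 0.5, 1.75, 3, 4.25.
r(0.5) ≈ 1.225, r(1.75) ≈ 2.291, r(3) ≈ 3.000, r(4.25) ≈ 3.571.
Sum = Δt · [r(0.5) + r(1.75) + r(3) + r(4.25)].
Sum ≈ 12.608.

12.608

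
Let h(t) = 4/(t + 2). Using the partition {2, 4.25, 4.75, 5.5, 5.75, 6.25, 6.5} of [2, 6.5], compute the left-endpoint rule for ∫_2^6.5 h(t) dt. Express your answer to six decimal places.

3.527054

Subinterval widths: 2.25, 0.5, 0.75, 0.25, 0.5, 0.25.
Left endpoints: 2, 4.25, 4.75, 5.5, 5.75, 6.25.
h(2) = 1, h(4.25) = 0.64, h(4.75) = 16/27, h(5.5) = 8/15, h(5.75) = 16/31, h(6.25) = 16/33.
Sum = Σ Δt_i · h(t_i).
Sum ≈ 3.527054.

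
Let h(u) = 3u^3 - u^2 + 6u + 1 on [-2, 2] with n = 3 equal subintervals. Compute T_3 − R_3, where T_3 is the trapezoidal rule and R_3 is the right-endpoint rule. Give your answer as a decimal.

T_3 ≈ -2.518519.
R_3 ≈ 45.481481.
T_3 − R_3 = -48.

-48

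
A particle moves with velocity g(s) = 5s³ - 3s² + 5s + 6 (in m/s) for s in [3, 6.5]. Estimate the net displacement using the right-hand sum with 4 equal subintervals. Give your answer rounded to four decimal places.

Δs = (6.5 − 3)/4 = 0.875.
Right endpoints: 3.875, 4.75, 5.625, 6.5.
g(3.875) = 138883/512, g(4.75) = 497.921875, g(5.625) = 424497/512, g(6.5) = 1284.875.
Sum = Δs · [g(3.875) + g(4.75) + g(5.625) + g(6.5)].
Sum ≈ 2522.7549.

2522.7549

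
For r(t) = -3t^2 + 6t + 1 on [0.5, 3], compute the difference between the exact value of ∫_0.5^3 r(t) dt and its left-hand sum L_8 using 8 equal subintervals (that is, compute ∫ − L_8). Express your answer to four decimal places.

-1.6357

Exact integral: ∫_0.5^3 r(t) dt = 1.875.
L_8 ≈ 3.510742.
Error ≈ 1.875 − 3.510742 ≈ -1.6357.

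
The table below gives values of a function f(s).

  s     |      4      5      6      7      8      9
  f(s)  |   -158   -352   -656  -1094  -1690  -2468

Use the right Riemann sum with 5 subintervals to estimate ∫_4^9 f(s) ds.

-6260

Δs = 1.
Sum = 1·[(-352) + (-656) + (-1094) + (-1690) + (-2468)] = -6260.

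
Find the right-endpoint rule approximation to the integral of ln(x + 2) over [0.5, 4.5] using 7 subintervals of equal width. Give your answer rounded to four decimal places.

6.1423

Δx = (4.5 − 0.5)/7 = 4/7.
Right endpoints: 15/14, 23/14, 31/14, 39/14, 47/14, 55/14, 4.5.
f(15/14) ≈ 1.1221, f(23/14) ≈ 1.2928, f(31/14) ≈ 1.4385, f(39/14) ≈ 1.5656, f(47/14) ≈ 1.6784, f(55/14) ≈ 1.7798, f(4.5) ≈ 1.8718.
Sum = Δx · [f(15/14) + f(23/14) + f(31/14) + ...].
Sum ≈ 6.1423.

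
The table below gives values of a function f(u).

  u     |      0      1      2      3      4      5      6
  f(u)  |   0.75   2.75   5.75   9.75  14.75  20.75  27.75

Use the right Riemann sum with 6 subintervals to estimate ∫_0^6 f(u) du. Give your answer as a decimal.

81.5

Δu = 1.
Sum = 1·[2.75 + 5.75 + 9.75 + 14.75 + 20.75 + 27.75] = 81.5.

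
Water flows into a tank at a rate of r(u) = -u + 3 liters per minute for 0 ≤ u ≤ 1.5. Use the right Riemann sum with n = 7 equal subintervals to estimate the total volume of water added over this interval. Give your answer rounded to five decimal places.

3.21429

Δu = (1.5 − 0)/7 = 3/14.
Right endpoints: 3/14, 3/7, 9/14, 6/7, 15/14, 9/7, 1.5.
r(3/14) = 39/14, r(3/7) = 18/7, r(9/14) = 33/14, r(6/7) = 15/7, r(15/14) = 27/14, r(9/7) = 12/7, r(1.5) = 1.5.
Sum = Δu · [r(3/14) + r(3/7) + r(9/14) + ...].
Sum ≈ 3.21429.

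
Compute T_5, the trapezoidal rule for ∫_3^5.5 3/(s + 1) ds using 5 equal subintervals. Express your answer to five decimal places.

Δs = (5.5 − 3)/5 = 0.5.
f(3) = 0.75, f(3.5) = 2/3, f(4) = 0.6, f(4.5) = 6/11, f(5) = 0.5, f(5.5) = 6/13.
T_5 = (Δs/2)·[f(s_0) + 2f(s_1) + ... + 2f(s_{4}) + f(s_5)].
Sum ≈ 1.45895.

1.45895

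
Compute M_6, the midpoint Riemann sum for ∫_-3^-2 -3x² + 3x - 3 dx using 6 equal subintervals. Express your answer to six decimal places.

Δx = (-2 − (-3))/6 = 1/6.
Midpoints: -35/12, -2.75, -31/12, -29/12, -2.25, -25/12.
f(-35/12) = -1789/48, f(-2.75) = -33.9375, f(-31/12) = -1477/48, f(-29/12) = -1333/48, f(-2.25) = -24.9375, f(-25/12) = -1069/48.
Sum = Δx · [f(-35/12) + f(-2.75) + f(-31/12) + ...].
Sum ≈ -29.493056.

-29.493056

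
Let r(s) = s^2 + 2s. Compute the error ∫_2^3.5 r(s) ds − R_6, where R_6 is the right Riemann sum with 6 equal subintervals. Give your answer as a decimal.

-1.421875

Exact integral: ∫_2^3.5 r(s) ds = 19.875.
R_6 = 21.296875.
Error = 19.875 − 21.296875 = -1.421875.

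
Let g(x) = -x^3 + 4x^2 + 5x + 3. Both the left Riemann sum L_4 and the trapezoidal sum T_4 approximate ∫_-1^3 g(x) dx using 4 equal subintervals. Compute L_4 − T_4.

L_4 = 38.
T_4 = 50.
L_4 − T_4 = -12.

-12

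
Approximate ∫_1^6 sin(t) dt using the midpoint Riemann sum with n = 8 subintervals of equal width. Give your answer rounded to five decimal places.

-0.42678

Δt = (6 − 1)/8 = 0.625.
Midpoints: 1.3125, 1.9375, 2.5625, 3.1875, 3.8125, 4.4375, 5.0625, 5.6875.
f(1.3125) ≈ 0.96683, f(1.9375) ≈ 0.93351, f(2.5625) ≈ 0.54726, f(3.1875) ≈ -0.04589, f(3.8125) ≈ -0.62170, f(4.4375) ≈ -0.96246, f(5.0625) ≈ -0.93933, f(5.6875) ≈ -0.56108.
Sum = Δt · [f(1.3125) + f(1.9375) + f(2.5625) + ...].
Sum ≈ -0.42678.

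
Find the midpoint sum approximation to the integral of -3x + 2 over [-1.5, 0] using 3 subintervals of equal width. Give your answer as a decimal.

6.375

Δx = (0 − (-1.5))/3 = 0.5.
Midpoints: -1.25, -0.75, -0.25.
f(-1.25) = 5.75, f(-0.75) = 4.25, f(-0.25) = 2.75.
Sum = Δx · [f(-1.25) + f(-0.75) + f(-0.25)].
Sum = 6.375.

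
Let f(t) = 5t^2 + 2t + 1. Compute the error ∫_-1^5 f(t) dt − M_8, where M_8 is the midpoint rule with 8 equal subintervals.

1.40625

Exact integral: ∫_-1^5 f(t) dt = 240.
M_8 = 238.59375.
Error = 240 − 238.59375 = 1.40625.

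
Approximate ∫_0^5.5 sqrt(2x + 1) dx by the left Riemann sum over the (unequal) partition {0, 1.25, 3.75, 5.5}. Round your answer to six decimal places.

Subinterval widths: 1.25, 2.5, 1.75.
Left endpoints: 0, 1.25, 3.75.
f(0) ≈ 1.000000, f(1.25) ≈ 1.870829, f(3.75) ≈ 2.915476.
Sum = Σ Δx_i · f(x_i).
Sum ≈ 11.029155.

11.029155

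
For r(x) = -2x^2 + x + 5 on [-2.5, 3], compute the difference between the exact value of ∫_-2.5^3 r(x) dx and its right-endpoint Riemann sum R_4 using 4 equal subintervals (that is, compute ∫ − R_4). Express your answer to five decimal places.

3.46615

Exact integral: ∫_-2.5^3 r(x) dx ≈ 0.4583333.
R_4 = -3.0078125.
Error ≈ 0.4583333 − (-3.0078125) ≈ 3.46615.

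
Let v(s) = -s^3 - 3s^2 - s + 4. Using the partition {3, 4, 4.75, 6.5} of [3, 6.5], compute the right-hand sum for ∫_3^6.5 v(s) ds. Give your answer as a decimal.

-950.48828125

Subinterval widths: 1, 0.75, 1.75.
Right endpoints: 4, 4.75, 6.5.
v(4) = -112, v(4.75) = -175.609375, v(6.5) = -403.875.
Sum = Σ Δs_i · v(s_i).
Sum = -950.48828125.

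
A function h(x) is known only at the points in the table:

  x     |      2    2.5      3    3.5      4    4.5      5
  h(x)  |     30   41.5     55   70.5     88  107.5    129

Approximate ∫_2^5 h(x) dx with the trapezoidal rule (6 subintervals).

221

Δx = 0.5.
T_6 = (0.5/2)·[30 + 2·41.5 + 2·55 + 2·70.5 + 2·88 + 2·107.5 + 129] = 221.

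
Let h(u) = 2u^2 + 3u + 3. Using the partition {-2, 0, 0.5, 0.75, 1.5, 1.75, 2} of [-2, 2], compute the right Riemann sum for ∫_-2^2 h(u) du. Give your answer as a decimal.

26.9375

Subinterval widths: 2, 0.5, 0.25, 0.75, 0.25, 0.25.
Right endpoints: 0, 0.5, 0.75, 1.5, 1.75, 2.
h(0) = 3, h(0.5) = 5, h(0.75) = 6.375, h(1.5) = 12, h(1.75) = 14.375, h(2) = 17.
Sum = Σ Δu_i · h(u_i).
Sum = 26.9375.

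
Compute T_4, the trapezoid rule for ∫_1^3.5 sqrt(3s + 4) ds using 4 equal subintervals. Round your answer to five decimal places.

Δs = (3.5 − 1)/4 = 0.625.
f(1) ≈ 2.64575, f(1.625) ≈ 2.97909, f(2.25) ≈ 3.27872, f(2.875) ≈ 3.55317, f(3.5) ≈ 3.80789.
T_4 = (Δs/2)·[f(s_0) + 2f(s_1) + 2f(s_2) + 2f(s_3) + f(s_4)].
Sum ≈ 8.14862.

8.14862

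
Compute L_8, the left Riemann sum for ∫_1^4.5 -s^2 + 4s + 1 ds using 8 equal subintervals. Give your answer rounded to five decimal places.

12.99512

Δs = (4.5 − 1)/8 = 0.4375.
Left endpoints: 1, 1.4375, 1.875, 2.3125, 2.75, 3.1875, 3.625, 4.0625.
f(1) = 4, f(1.4375) = 4.68359375, f(1.875) = 4.984375, f(2.3125) = 4.90234375, f(2.75) = 4.4375, f(3.1875) = 3.58984375, f(3.625) = 2.359375, f(4.0625) = 0.74609375.
Sum = Δs · [f(1) + f(1.4375) + f(1.875) + ...].
Sum ≈ 12.99512.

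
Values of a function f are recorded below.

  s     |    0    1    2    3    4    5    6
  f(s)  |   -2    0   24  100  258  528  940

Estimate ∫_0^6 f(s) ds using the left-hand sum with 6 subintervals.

Δs = 1.
Sum = 1·[(-2) + 0 + 24 + 100 + 258 + 528] = 908.

908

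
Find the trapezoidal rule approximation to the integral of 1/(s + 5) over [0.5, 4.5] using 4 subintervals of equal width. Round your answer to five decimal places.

0.54837

Δs = (4.5 − 0.5)/4 = 1.
f(0.5) = 2/11, f(1.5) = 2/13, f(2.5) = 2/15, f(3.5) = 2/17, f(4.5) = 2/19.
T_4 = (Δs/2)·[f(s_0) + 2f(s_1) + 2f(s_2) + 2f(s_3) + f(s_4)].
Sum ≈ 0.54837.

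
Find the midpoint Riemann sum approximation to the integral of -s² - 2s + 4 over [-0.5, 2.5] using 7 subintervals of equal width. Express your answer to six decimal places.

Δs = (2.5 − (-0.5))/7 = 3/7.
Midpoints: -2/7, 1/7, 4/7, 1, 10/7, 13/7, 16/7.
f(-2/7) = 220/49, f(1/7) = 181/49, f(4/7) = 124/49, f(1) = 1, f(10/7) = -44/49, f(13/7) = -155/49, f(16/7) = -284/49.
Sum = Δs · [f(-2/7) + f(1/7) + f(4/7) + ...].
Sum ≈ 0.795918.

0.795918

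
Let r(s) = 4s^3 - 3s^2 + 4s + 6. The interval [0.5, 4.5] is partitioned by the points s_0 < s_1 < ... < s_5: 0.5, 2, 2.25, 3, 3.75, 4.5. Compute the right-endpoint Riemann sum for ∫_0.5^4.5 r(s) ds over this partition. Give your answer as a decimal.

Subinterval widths: 1.5, 0.25, 0.75, 0.75, 0.75.
Right endpoints: 2, 2.25, 3, 3.75, 4.5.
r(2) = 34, r(2.25) = 45.375, r(3) = 99, r(3.75) = 189.75, r(4.5) = 327.75.
Sum = Σ Δs_i · r(s_i).
Sum = 524.71875.

524.71875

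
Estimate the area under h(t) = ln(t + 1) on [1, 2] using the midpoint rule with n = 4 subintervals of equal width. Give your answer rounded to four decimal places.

Δt = (2 − 1)/4 = 0.25.
Midpoints: 1.125, 1.375, 1.625, 1.875.
h(1.125) ≈ 0.7538, h(1.375) ≈ 0.8650, h(1.625) ≈ 0.9651, h(1.875) ≈ 1.0561.
Sum = Δt · [h(1.125) + h(1.375) + h(1.625) + h(1.875)].
Sum ≈ 0.9100.

0.9100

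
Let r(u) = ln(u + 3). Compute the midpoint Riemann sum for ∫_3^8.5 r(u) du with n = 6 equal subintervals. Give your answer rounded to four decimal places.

Δu = (8.5 − 3)/6 = 11/12.
Midpoints: 83/24, 4.375, 127/24, 149/24, 7.125, 193/24.
r(83/24) ≈ 1.8654, r(4.375) ≈ 1.9981, r(127/24) ≈ 2.1153, r(149/24) ≈ 2.2201, r(7.125) ≈ 2.3150, r(193/24) ≈ 2.4017.
Sum = Δu · [r(83/24) + r(4.375) + r(127/24) + ...].
Sum ≈ 11.8392.

11.8392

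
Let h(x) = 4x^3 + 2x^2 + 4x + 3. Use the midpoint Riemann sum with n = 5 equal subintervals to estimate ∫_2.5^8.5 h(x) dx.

5681.04

Δx = (8.5 − 2.5)/5 = 1.2.
Midpoints: 3.1, 4.3, 5.5, 6.7, 7.9.
h(3.1) = 153.784, h(4.3) = 375.208, h(5.5) = 751, h(6.7) = 1322.632, h(7.9) = 2131.576.
Sum = Δx · [h(3.1) + h(4.3) + h(5.5) + h(6.7) + h(7.9)].
Sum = 5681.04.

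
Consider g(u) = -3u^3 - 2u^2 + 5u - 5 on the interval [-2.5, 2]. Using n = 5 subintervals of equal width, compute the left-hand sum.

Δu = (2 − (-2.5))/5 = 0.9.
Left endpoints: -2.5, -1.6, -0.7, 0.2, 1.1.
g(-2.5) = 16.875, g(-1.6) = -5.832, g(-0.7) = -8.451, g(0.2) = -4.104, g(1.1) = -5.913.
Sum = Δu · [g(-2.5) + g(-1.6) + g(-0.7) + g(0.2) + g(1.1)].
Sum = -6.6825.

-6.6825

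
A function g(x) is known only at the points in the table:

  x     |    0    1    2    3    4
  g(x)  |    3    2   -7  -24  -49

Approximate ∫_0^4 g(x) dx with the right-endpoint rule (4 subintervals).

Δx = 1.
Sum = 1·[2 + (-7) + (-24) + (-49)] = -78.

-78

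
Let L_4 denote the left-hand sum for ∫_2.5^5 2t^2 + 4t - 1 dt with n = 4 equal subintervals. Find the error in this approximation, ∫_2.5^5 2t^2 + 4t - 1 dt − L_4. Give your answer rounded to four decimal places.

14.5182

Exact integral: ∫_2.5^5 f(t) dt ≈ 107.916667.
L_4 = 93.3984375.
Error ≈ 107.916667 − 93.3984375 ≈ 14.5182.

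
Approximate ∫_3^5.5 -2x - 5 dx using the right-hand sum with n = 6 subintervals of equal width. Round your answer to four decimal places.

Δx = (5.5 − 3)/6 = 5/12.
Right endpoints: 41/12, 23/6, 4.25, 14/3, 61/12, 5.5.
f(41/12) = -71/6, f(23/6) = -38/3, f(4.25) = -13.5, f(14/3) = -43/3, f(61/12) = -91/6, f(5.5) = -16.
Sum = Δx · [f(41/12) + f(23/6) + f(4.25) + ...].
Sum ≈ -34.7917.

-34.7917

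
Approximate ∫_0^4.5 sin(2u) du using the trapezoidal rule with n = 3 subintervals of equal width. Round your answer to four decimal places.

Δu = (4.5 − 0)/3 = 1.5.
f(0) ≈ 0.0000, f(1.5) ≈ 0.1411, f(3) ≈ -0.2794, f(4.5) ≈ 0.4121.
T_3 = (Δu/2)·[f(u_0) + 2f(u_1) + 2f(u_2) + f(u_3)].
Sum ≈ 0.1016.

0.1016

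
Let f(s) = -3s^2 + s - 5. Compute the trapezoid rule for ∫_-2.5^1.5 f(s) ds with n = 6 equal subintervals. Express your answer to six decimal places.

-41.888889

Δs = (1.5 − (-2.5))/6 = 2/3.
f(-2.5) = -26.25, f(-11/6) = -203/12, f(-7/6) = -10.25, f(-0.5) = -6.25, f(1/6) = -59/12, f(5/6) = -6.25, f(1.5) = -10.25.
T_6 = (Δs/2)·[f(s_0) + 2f(s_1) + ... + 2f(s_{5}) + f(s_6)].
Sum ≈ -41.888889.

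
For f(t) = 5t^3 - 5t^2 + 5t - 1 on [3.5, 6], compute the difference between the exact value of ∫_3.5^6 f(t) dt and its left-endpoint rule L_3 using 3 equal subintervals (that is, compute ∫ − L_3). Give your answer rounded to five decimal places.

297.23669

Exact integral: ∫_3.5^6 f(t) dt ≈ 1200.7552083.
L_3 ≈ 903.5185185.
Error ≈ 1200.7552083 − 903.5185185 ≈ 297.23669.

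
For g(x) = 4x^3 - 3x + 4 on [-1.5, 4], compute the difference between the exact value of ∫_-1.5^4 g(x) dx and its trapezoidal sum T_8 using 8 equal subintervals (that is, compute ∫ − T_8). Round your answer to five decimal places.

Exact integral: ∫_-1.5^4 g(x) dx = 252.3125.
T_8 ≈ 258.8115234.
Error ≈ 252.3125 − 258.8115234 ≈ -6.49902.

-6.49902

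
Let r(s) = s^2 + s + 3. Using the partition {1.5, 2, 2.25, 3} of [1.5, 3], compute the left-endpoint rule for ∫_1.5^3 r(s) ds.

13.359375

Subinterval widths: 0.5, 0.25, 0.75.
Left endpoints: 1.5, 2, 2.25.
r(1.5) = 6.75, r(2) = 9, r(2.25) = 10.3125.
Sum = Σ Δs_i · r(s_i).
Sum = 13.359375.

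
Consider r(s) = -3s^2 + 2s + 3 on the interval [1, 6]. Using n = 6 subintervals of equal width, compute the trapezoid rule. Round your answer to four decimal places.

Δs = (6 − 1)/6 = 5/6.
r(1) = 2, r(11/6) = -41/12, r(8/3) = -13, r(3.5) = -26.75, r(13/3) = -134/3, r(31/6) = -66.75, r(6) = -93.
T_6 = (Δs/2)·[r(s_0) + 2r(s_1) + ... + 2r(s_{5}) + r(s_6)].
Sum ≈ -166.7361.

-166.7361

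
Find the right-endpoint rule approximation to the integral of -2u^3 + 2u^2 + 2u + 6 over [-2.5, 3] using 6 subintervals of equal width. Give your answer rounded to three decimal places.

12.073

Δu = (3 − (-2.5))/6 = 11/12.
Right endpoints: -19/12, -2/3, 0.25, 7/6, 25/12, 3.
f(-19/12) = 13639/864, f(-2/3) = 166/27, f(0.25) = 6.59375, f(7/6) = 851/108, f(25/12) = 659/864, f(3) = -24.
Sum = Δu · [f(-19/12) + f(-2/3) + f(0.25) + ...].
Sum ≈ 12.073.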